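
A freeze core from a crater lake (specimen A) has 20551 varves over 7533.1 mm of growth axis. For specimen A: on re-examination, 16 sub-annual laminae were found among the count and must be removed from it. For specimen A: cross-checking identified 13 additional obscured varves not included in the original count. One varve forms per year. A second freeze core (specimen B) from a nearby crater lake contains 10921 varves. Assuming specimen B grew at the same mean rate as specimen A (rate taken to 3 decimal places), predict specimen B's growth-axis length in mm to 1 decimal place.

Specimen A: correcting the raw count gives 20551 − 16 + 13 = 20548 true varves.
A: Extension rate ≈ 7533.1 / 20548 = 0.367 mm per year.
Length of B = 0.367 × 10921 = 4008.0 mm.

4008.0 mm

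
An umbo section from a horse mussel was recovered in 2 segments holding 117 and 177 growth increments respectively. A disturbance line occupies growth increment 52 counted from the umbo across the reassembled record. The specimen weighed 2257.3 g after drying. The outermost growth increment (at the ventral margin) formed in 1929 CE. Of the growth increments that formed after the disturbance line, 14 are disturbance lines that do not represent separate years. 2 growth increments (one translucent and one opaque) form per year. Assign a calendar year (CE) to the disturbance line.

Total growth increments = 117 + 177 = 294.
294 − 52 = 242 growth increments lie beyond the disturbance line toward the ventral margin.
Removing the 14 false growth increments leaves 242 − 14 = 228 true growth increments beyond the disturbance line.
Dividing by 2 growth increments per year: 228 / 2 = 114 years.
The growth increment at the ventral margin is 1929 CE, so the disturbance line dates to 1929 − 114 = 1815 CE.

1815 CE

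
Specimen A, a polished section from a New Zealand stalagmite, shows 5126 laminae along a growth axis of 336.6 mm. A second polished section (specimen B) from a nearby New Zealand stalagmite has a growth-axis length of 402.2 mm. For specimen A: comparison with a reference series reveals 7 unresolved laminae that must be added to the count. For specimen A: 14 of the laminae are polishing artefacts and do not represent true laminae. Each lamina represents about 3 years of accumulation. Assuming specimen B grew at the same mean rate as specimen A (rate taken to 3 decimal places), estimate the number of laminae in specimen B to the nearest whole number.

6094 laminae

Specimen A: adjusted count: 5126 − 14 + 7 = 5119 laminae.
Specimen A: at 3 years per lamina, 5119 × 3 = 15357 years.
A: Mean rate = 336.6 mm / 15357 years ≈ 0.022 mm/yr.
Specimen B: 402.2 mm / 0.022 mm per year = 18281.82 years; at 3 years per lamina that is 18281.82 / 3 ≈ 6094 laminae.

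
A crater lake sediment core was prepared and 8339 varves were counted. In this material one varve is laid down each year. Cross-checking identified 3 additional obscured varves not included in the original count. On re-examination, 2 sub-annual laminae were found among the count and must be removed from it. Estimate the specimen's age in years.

8340 yr

After corrections the count is 8339 − 2 + 3 = 8340 varves.
With a one-to-one varve periodicity this is 8340 years.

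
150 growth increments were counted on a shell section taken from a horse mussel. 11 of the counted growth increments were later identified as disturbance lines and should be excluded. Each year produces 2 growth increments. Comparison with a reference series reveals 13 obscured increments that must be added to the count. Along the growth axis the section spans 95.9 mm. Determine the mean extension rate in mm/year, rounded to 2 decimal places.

True growth increment count = 150 − 11 + 13 = 152.
152 growth increments at 2 per year is 152 / 2 = 76 years.
Extension rate ≈ 95.9 / 76 = 1.26 mm/year.

1.26 mm/year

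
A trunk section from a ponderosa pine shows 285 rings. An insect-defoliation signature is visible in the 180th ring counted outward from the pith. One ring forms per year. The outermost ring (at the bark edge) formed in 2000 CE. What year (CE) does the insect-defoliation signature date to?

1895 CE

Between ring 180 and the bark edge there are 285 − 180 = 105 rings.
2000 − 105 = 1895 CE.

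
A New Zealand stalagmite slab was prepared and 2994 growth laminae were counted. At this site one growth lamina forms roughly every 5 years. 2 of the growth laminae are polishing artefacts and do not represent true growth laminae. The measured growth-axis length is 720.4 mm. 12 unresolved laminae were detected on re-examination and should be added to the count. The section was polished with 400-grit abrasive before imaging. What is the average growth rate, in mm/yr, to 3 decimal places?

Correcting the raw count gives 2994 − 2 + 12 = 3004 true growth laminae.
At 5 years per growth lamina, 3004 × 5 = 15020 years.
Extension rate ≈ 720.4 / 15020 = 0.048 mm/yr.

0.048 mm/yr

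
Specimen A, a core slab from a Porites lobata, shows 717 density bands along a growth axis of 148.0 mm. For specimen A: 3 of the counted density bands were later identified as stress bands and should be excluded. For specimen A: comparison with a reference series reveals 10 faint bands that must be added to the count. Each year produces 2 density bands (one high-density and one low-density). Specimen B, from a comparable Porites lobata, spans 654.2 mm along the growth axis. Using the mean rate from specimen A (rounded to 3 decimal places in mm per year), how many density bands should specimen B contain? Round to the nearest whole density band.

3199 density bands

Specimen A: true density band count = 717 − 3 + 10 = 724.
Specimen A: dividing by 2 density bands per year: 724 / 2 = 362 years.
A: Mean rate = 148.0 mm / 362 years ≈ 0.409 mm/yr.
B spans 654.2 / 0.409 = 1599.51 years; at 2 density bands per year that is 1599.51 × 2 ≈ 3199 density bands.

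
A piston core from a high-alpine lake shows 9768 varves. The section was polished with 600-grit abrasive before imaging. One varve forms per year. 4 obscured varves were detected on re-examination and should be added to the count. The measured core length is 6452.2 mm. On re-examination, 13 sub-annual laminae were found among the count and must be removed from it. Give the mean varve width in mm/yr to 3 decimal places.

After corrections the count is 9768 − 13 + 4 = 9759 varves.
Mean rate = 6452.2 mm / 9759 years ≈ 0.661 mm/yr.

0.661 mm/yr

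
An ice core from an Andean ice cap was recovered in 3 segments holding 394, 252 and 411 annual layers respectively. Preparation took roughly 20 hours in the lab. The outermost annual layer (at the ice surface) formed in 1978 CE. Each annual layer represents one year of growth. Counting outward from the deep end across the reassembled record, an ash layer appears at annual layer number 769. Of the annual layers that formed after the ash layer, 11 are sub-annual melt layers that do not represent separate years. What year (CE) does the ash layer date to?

1701 CE

Total annual layers = 394 + 252 + 411 = 1057.
1057 − 769 = 288 annual layers lie beyond the ash layer toward the ice surface.
Removing the 11 false annual layers leaves 288 − 11 = 277 true annual layers beyond the ash layer.
Counting back 277 years from 1978 CE places the ash layer in 1978 − 277 = 1701 CE.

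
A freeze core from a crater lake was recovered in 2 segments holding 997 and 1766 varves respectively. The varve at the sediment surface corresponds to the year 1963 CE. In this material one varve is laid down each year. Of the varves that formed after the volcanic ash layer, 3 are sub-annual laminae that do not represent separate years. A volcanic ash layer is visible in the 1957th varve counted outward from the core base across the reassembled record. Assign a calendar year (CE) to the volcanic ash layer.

Total varves = 997 + 1766 = 2763.
The volcanic ash layer sits at varve 1957 from the core base, so 2763 − 1957 = 806 varves formed after it.
Excluding 3 false varves: 806 − 3 = 803.
Counting back 803 years from 1963 CE places the volcanic ash layer in 1963 − 803 = 1160 CE.

1160 CE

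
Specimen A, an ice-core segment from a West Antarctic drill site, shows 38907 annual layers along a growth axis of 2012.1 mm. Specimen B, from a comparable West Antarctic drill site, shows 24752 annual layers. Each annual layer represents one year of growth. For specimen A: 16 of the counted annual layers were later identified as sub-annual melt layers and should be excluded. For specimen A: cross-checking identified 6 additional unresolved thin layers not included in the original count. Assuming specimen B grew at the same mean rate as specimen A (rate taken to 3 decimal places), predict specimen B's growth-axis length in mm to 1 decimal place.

Specimen A: after corrections the count is 38907 − 16 + 6 = 38897 annual layers.
A: 2012.1 mm over 38897 years gives 2012.1 / 38897 ≈ 0.052 mm/yr.
Length of B = 0.052 × 24752 = 1287.1 mm.

1287.1 mm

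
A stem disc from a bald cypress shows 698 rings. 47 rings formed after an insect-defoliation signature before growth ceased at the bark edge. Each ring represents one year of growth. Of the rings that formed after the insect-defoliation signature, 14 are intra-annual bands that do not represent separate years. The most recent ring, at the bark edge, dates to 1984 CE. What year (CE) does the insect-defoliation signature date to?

1951 CE

47 rings post-date the insect-defoliation signature.
Excluding 14 false rings: 47 − 14 = 33.
The ring at the bark edge is 1984 CE, so the insect-defoliation signature dates to 1984 − 33 = 1951 CE.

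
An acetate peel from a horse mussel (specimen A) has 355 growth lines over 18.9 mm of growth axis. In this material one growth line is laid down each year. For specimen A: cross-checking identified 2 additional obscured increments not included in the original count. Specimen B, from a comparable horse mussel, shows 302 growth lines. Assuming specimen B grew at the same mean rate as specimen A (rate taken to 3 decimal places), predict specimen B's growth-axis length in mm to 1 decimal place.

16.0 mm

Specimen A: after corrections the count is 355 + 2 = 357 growth lines.
A: Mean rate = 18.9 mm / 357 years ≈ 0.053 mm/year.
Length of B = 0.053 × 302 = 16.0 mm.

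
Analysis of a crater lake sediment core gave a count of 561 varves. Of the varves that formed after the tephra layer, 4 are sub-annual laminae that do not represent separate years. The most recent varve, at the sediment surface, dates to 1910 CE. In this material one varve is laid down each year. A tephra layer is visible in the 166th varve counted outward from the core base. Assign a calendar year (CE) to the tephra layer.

561 − 166 = 395 varves lie beyond the tephra layer toward the sediment surface.
Excluding 4 false varves: 395 − 4 = 391.
1910 − 391 = 1519 CE.

1519 CE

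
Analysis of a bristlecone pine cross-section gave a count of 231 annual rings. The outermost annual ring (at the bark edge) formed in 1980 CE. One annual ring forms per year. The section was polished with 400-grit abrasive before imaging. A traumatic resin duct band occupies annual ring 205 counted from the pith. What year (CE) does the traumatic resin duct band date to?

The traumatic resin duct band sits at annual ring 205 from the pith, so 231 − 205 = 26 annual rings formed after it.
Counting back 26 years from 1980 CE places the traumatic resin duct band in 1980 − 26 = 1954 CE.

1954 CE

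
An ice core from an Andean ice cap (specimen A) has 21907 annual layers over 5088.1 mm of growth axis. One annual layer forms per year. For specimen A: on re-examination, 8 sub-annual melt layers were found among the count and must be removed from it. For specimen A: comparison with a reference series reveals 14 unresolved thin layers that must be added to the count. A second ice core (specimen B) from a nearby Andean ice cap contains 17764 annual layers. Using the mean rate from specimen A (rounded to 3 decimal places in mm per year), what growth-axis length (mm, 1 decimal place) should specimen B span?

Specimen A: adjusted count: 21907 − 8 + 14 = 21913 annual layers.
A: 5088.1 mm over 21913 years gives 5088.1 / 21913 ≈ 0.232 mm per year.
Length of B = 0.232 × 17764 = 4121.2 mm.

4121.2 mm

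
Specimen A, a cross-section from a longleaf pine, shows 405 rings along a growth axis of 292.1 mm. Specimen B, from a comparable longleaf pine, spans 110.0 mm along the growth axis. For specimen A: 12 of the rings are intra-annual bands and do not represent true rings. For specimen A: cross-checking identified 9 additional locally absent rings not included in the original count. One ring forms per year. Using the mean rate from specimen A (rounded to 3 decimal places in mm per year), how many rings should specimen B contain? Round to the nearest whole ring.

151 rings

Specimen A: after corrections the count is 405 − 12 + 9 = 402 rings.
A: 292.1 mm over 402 years gives 292.1 / 402 ≈ 0.727 mm/yr.
B spans 110.0 / 0.727 = 151.31 years ≈ 151 rings.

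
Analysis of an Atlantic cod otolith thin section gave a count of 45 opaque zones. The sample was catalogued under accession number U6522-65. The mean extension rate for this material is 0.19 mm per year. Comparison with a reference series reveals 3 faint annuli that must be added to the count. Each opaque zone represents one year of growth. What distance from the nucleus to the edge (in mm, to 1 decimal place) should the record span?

Adjusted count: 45 + 3 = 48 opaque zones.
48 years at 0.19 mm/year gives 0.19 × 48 = 9.1 mm.

9.1 mm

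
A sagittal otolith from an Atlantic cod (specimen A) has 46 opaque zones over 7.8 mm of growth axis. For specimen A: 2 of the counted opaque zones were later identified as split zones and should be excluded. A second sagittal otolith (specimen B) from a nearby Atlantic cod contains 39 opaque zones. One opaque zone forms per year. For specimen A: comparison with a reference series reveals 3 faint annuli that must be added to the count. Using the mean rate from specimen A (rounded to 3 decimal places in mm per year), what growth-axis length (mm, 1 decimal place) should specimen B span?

6.5 mm

Specimen A: adjusted count: 46 − 2 + 3 = 47 opaque zones.
A: 7.8 mm over 47 years gives 7.8 / 47 ≈ 0.166 mm per year.
Length of B = 0.166 × 39 = 6.5 mm.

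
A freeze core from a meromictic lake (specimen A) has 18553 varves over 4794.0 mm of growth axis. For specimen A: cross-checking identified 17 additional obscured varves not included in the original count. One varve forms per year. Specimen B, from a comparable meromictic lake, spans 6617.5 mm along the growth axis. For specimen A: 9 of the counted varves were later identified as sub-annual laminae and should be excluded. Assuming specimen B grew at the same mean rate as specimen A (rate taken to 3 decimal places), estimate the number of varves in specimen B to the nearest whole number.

25649 varves

Specimen A: adjusted count: 18553 − 9 + 17 = 18561 varves.
A: 4794.0 mm over 18561 years gives 4794.0 / 18561 ≈ 0.258 mm/year.
For B, 6617.5 / 0.258 = 25649.22 years ≈ 25649 varves.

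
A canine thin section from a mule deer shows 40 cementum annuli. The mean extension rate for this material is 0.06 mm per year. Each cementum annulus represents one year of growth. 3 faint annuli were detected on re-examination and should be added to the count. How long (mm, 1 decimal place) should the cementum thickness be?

Correcting the raw count gives 40 + 3 = 43 true cementum annuli.
43 years at 0.06 mm/year gives 0.06 × 43 = 2.6 mm.

2.6 mm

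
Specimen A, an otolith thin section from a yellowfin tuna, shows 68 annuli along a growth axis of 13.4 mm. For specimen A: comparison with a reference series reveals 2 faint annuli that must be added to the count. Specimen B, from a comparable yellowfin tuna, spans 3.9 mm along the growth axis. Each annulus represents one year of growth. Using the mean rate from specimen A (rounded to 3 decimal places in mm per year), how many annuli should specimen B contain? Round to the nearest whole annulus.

Specimen A: adjusted count: 68 + 2 = 70 annuli.
A: Extension rate ≈ 13.4 / 70 = 0.191 mm/yr.
For B, 3.9 / 0.191 = 20.42 years ≈ 20 annuli.

20 annuli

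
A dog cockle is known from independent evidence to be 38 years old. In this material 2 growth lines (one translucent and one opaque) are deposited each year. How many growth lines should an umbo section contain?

76 growth lines

Expected growth lines: 38 × 2 = 76.
So 76 growth lines should be present.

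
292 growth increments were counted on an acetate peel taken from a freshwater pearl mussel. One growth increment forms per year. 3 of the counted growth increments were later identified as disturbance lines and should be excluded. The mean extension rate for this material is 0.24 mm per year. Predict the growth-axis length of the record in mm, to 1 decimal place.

69.4 mm

After corrections the count is 292 − 3 = 289 growth increments.
289 years at 0.24 mm/year gives 0.24 × 289 = 69.4 mm.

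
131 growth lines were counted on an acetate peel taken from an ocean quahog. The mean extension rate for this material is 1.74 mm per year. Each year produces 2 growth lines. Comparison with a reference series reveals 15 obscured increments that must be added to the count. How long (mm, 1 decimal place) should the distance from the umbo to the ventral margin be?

127.0 mm

True growth line count = 131 + 15 = 146.
With 2 growth lines per year, 146 / 2 = 73 years.
73 years at 1.74 mm/year gives 1.74 × 73 = 127.0 mm.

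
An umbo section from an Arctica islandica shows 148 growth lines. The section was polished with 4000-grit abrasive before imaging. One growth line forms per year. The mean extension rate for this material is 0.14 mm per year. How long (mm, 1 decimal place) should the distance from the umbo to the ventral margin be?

20.7 mm

The record spans 148 years at 0.14 mm per year.
Predicted length = 0.14 mm/year × 148 years = 20.7 mm.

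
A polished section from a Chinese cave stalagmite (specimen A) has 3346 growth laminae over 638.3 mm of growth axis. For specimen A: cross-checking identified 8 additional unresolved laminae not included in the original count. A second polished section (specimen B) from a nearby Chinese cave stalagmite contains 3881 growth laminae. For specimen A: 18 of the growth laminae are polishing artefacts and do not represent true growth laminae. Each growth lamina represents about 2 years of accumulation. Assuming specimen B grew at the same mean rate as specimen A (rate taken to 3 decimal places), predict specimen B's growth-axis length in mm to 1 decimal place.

Specimen A: correcting the raw count gives 3346 − 18 + 8 = 3336 true growth laminae.
Specimen A: 3336 growth laminae at 2 years each span 3336 × 2 = 6672 years.
A: Extension rate ≈ 638.3 / 6672 = 0.096 mm/yr.
Specimen B: 3881 growth laminae at 2 years each span 3881 × 2 = 7762 years. For B, 0.096 mm/year × 7762 years = 745.2 mm.

745.2 mm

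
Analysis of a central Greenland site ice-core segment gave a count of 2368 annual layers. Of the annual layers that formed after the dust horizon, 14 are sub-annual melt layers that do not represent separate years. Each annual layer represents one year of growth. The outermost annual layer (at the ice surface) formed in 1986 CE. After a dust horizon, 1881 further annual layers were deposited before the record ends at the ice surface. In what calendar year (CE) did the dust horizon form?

119 CE

There are 1881 annual layers younger than the dust horizon.
Excluding 14 false annual layers: 1881 − 14 = 1867.
Counting back 1867 years from 1986 CE places the dust horizon in 1986 − 1867 = 119 CE.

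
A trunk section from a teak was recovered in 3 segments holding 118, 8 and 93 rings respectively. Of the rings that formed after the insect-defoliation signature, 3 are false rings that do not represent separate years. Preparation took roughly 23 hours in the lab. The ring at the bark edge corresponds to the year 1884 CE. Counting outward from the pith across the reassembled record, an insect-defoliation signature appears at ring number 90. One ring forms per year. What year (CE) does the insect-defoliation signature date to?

Total rings = 118 + 8 + 93 = 219.
The insect-defoliation signature sits at ring 90 from the pith, so 219 − 90 = 129 rings formed after it.
129 − 3 false = 126 true rings after the insect-defoliation signature.
The ring at the bark edge is 1884 CE, so the insect-defoliation signature dates to 1884 − 126 = 1758 CE.

1758 CE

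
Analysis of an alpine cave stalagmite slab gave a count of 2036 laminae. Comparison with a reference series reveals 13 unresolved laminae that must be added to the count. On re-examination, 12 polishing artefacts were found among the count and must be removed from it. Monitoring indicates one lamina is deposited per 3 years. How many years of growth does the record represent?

6111 years

True lamina count = 2036 − 12 + 13 = 2037.
At 3 years per lamina, 2037 × 3 = 6111 years.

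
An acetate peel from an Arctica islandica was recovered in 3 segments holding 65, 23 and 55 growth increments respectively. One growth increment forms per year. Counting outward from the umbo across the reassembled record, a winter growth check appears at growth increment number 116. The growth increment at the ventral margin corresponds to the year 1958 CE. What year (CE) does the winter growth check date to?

Total growth increments = 65 + 23 + 55 = 143.
Between growth increment 116 and the ventral margin there are 143 − 116 = 27 growth increments.
Counting back 27 years from 1958 CE places the winter growth check in 1958 − 27 = 1931 CE.

1931 CE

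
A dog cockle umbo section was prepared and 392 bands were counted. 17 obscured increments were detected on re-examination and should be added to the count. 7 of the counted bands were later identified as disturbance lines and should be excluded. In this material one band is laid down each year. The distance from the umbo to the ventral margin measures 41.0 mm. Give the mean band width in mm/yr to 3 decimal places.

True band count = 392 − 7 + 17 = 402.
41.0 mm over 402 years gives 41.0 / 402 ≈ 0.102 mm/yr.

0.102 mm/yr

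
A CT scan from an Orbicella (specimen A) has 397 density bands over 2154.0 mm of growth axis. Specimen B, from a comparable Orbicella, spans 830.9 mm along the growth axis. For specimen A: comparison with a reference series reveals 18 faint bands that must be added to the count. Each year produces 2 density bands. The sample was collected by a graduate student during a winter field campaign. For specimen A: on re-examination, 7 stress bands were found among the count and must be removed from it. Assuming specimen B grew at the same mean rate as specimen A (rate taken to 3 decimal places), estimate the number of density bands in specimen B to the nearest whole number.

Specimen A: correcting the raw count gives 397 − 7 + 18 = 408 true density bands.
Specimen A: 408 density bands at 2 per year is 408 / 2 = 204 years.
A: 2154.0 mm over 204 years gives 2154.0 / 204 ≈ 10.559 mm per year.
For B, 830.9 / 10.559 = 78.69 years; at 2 density bands per year that is 78.69 × 2 ≈ 157 density bands.

157 density bands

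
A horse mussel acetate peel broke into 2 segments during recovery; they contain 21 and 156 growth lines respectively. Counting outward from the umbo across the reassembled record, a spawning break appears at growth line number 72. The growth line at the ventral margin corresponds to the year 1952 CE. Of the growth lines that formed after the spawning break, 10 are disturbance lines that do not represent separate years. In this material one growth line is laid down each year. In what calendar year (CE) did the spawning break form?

1857 CE

Total growth lines = 21 + 156 = 177.
177 − 72 = 105 growth lines lie beyond the spawning break toward the ventral margin.
Excluding 10 false growth lines: 105 − 10 = 95.
The growth line at the ventral margin is 1952 CE, so the spawning break dates to 1952 − 95 = 1857 CE.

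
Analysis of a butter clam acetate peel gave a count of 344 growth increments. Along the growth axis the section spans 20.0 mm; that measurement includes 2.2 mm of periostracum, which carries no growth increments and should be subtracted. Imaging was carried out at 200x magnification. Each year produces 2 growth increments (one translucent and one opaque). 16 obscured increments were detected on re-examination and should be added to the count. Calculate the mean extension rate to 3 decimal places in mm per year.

0.099 mm per year

Correcting the raw count gives 344 + 16 = 360 true growth increments.
With 2 growth increments per year, 360 / 2 = 180 years.
Net length = 20.0 − 2.2 = 17.8 mm.
17.8 mm over 180 years gives 17.8 / 180 ≈ 0.099 mm per year.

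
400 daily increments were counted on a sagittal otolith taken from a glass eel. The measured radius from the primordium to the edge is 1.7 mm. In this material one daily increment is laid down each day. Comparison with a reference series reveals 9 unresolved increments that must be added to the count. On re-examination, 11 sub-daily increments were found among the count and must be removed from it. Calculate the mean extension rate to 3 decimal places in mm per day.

True daily increment count = 400 − 11 + 9 = 398.
Mean rate = 1.7 mm / 398 days ≈ 0.004 mm per day.

0.004 mm per day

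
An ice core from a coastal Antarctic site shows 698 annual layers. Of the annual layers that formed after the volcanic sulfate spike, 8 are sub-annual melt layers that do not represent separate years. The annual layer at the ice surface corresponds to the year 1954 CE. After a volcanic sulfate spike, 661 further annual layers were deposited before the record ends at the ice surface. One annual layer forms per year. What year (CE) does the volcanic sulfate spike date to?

1301 CE

661 annual layers post-date the volcanic sulfate spike.
Removing the 8 false annual layers leaves 661 − 8 = 653 true annual layers beyond the volcanic sulfate spike.
Counting back 653 years from 1954 CE places the volcanic sulfate spike in 1954 − 653 = 1301 CE.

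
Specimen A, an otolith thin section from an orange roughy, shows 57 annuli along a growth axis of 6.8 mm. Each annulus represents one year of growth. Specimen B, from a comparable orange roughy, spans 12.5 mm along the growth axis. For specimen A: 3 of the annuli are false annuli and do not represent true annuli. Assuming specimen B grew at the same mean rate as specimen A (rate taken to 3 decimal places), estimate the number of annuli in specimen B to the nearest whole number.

Specimen A: after corrections the count is 57 − 3 = 54 annuli.
A: 6.8 mm over 54 years gives 6.8 / 54 ≈ 0.126 mm/yr.
For B, 12.5 / 0.126 = 99.21 years ≈ 99 annuli.

99 annuli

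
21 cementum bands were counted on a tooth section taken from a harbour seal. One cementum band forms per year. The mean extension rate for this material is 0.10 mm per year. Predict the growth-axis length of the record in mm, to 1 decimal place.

21 years of growth are recorded.
21 years at 0.10 mm/year gives 0.10 × 21 = 2.1 mm.

2.1 mm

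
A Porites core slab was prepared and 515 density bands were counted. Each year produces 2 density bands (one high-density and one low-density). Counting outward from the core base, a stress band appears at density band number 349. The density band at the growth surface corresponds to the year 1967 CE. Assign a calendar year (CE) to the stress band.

Between density band 349 and the growth surface there are 515 − 349 = 166 density bands.
With 2 density bands per year, 166 / 2 = 83 years.
Counting back 83 years from 1967 CE places the stress band in 1967 − 83 = 1884 CE.

1884 CE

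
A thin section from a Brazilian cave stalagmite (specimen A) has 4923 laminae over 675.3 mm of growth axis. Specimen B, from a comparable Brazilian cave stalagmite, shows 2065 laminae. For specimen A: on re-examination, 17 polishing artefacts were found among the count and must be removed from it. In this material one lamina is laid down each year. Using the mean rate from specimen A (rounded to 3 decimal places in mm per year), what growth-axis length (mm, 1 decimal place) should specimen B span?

Specimen A: true lamina count = 4923 − 17 = 4906.
A: Extension rate ≈ 675.3 / 4906 = 0.138 mm per year.
For B, 0.138 mm/year × 2065 years = 285.0 mm.

285.0 mm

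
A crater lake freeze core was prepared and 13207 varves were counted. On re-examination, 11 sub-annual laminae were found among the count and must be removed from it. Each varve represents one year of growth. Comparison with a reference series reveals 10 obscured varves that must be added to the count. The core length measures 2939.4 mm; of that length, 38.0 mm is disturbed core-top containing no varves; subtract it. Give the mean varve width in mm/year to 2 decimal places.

0.22 mm/year

True varve count = 13207 − 11 + 10 = 13206.
The growth record spans 2939.4 − 38.0 = 2901.4 mm.
Mean rate = 2901.4 mm / 13206 years ≈ 0.22 mm/year.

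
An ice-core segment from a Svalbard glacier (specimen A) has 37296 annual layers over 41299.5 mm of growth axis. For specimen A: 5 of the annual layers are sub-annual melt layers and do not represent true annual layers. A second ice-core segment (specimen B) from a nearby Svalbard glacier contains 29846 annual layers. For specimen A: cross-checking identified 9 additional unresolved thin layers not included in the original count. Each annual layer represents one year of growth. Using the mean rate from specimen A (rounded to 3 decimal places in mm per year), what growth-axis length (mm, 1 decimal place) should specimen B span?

Specimen A: true annual layer count = 37296 − 5 + 9 = 37300.
A: Extension rate ≈ 41299.5 / 37300 = 1.107 mm per year.
B's length ≈ 1.107 × 29846 = 33039.5 mm.

33039.5 mm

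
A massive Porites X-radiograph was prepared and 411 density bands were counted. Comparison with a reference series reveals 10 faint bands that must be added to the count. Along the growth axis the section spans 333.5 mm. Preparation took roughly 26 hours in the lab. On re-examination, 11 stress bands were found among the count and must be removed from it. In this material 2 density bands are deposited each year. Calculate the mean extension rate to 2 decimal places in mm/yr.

True density band count = 411 − 11 + 10 = 410.
Dividing by 2 density bands per year: 410 / 2 = 205 years.
333.5 mm over 205 years gives 333.5 / 205 ≈ 1.63 mm/yr.

1.63 mm/yr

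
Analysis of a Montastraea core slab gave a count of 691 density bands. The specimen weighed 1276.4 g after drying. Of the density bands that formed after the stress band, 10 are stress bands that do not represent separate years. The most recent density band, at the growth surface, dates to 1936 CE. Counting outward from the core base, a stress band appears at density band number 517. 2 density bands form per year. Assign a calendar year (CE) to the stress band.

1854 CE

The stress band sits at density band 517 from the core base, so 691 − 517 = 174 density bands formed after it.
Removing the 10 false density bands leaves 174 − 10 = 164 true density bands beyond the stress band.
Dividing by 2 density bands per year: 164 / 2 = 82 years.
1936 − 82 = 1854 CE.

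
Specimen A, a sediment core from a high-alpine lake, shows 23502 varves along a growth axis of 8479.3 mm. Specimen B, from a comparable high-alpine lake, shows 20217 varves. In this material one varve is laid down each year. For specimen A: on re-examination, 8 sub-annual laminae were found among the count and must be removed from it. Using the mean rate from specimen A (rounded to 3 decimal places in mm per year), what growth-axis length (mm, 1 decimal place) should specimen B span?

7298.3 mm

Specimen A: after corrections the count is 23502 − 8 = 23494 varves.
A: Mean rate = 8479.3 mm / 23494 years ≈ 0.361 mm/year.
B's length ≈ 0.361 × 20217 = 7298.3 mm.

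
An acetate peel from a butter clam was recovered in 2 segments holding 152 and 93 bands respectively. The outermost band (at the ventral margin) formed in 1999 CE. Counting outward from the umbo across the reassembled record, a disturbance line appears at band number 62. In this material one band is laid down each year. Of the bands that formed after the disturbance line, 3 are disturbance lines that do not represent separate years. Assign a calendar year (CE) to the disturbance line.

1819 CE

Total bands = 152 + 93 = 245.
The disturbance line sits at band 62 from the umbo, so 245 − 62 = 183 bands formed after it.
Excluding 3 false bands: 183 − 3 = 180.
The band at the ventral margin is 1999 CE, so the disturbance line dates to 1999 − 180 = 1819 CE.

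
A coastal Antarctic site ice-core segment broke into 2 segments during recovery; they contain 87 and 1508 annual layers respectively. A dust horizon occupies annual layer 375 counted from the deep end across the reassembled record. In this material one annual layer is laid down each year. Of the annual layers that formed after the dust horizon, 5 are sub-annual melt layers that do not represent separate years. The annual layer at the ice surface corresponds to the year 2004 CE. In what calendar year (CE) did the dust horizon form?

789 CE

Total annual layers = 87 + 1508 = 1595.
The dust horizon sits at annual layer 375 from the deep end, so 1595 − 375 = 1220 annual layers formed after it.
1220 − 5 false = 1215 true annual layers after the dust horizon.
The annual layer at the ice surface is 2004 CE, so the dust horizon dates to 2004 − 1215 = 789 CE.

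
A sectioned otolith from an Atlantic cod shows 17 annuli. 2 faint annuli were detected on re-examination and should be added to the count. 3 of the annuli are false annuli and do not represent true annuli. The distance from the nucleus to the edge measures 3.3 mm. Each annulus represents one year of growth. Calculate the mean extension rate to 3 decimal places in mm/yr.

0.206 mm/yr

After corrections the count is 17 − 3 + 2 = 16 annuli.
Extension rate ≈ 3.3 / 16 = 0.206 mm/yr.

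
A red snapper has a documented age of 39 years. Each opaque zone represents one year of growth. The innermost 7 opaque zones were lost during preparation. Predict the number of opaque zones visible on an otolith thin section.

32 opaque zones

At one opaque zone per year, 39 years correspond to 39 opaque zones.
39 − 7 missed = 32 opaque zones expected in the prepared section.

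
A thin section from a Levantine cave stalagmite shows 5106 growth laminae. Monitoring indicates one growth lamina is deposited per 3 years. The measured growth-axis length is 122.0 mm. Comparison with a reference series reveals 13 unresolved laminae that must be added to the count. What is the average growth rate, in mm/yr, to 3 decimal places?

Adjusted count: 5106 + 13 = 5119 growth laminae.
5119 growth laminae at 3 years each span 5119 × 3 = 15357 years.
Mean rate = 122.0 mm / 15357 years ≈ 0.008 mm/yr.

0.008 mm/yr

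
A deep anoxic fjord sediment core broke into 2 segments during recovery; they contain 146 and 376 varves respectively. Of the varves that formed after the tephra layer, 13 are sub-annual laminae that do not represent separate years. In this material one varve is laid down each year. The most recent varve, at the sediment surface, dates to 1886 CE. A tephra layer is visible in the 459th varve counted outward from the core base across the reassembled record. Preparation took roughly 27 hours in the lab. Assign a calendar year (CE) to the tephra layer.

1836 CE

Total varves = 146 + 376 = 522.
The tephra layer sits at varve 459 from the core base, so 522 − 459 = 63 varves formed after it.
63 − 13 false = 50 true varves after the tephra layer.
Counting back 50 years from 1886 CE places the tephra layer in 1886 − 50 = 1836 CE.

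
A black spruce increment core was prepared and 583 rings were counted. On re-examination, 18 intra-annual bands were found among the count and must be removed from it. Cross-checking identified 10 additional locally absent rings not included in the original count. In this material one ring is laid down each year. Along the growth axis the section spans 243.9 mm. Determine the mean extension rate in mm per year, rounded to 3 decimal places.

0.424 mm per year

After corrections the count is 583 − 18 + 10 = 575 rings.
243.9 mm over 575 years gives 243.9 / 575 ≈ 0.424 mm per year.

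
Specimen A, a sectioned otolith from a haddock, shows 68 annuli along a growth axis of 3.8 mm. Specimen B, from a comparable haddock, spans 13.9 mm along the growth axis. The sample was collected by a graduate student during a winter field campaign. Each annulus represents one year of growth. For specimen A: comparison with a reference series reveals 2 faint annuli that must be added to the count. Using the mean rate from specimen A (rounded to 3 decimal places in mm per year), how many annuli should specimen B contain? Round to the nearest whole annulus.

Specimen A: correcting the raw count gives 68 + 2 = 70 true annuli.
A: 3.8 mm over 70 years gives 3.8 / 70 ≈ 0.054 mm/year.
B spans 13.9 / 0.054 = 257.41 years ≈ 257 annuli.

257 annuli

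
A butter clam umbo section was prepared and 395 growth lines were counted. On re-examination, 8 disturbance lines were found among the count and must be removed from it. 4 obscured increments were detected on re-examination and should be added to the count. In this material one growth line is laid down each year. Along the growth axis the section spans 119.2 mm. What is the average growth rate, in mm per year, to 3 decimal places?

0.305 mm per year

True growth line count = 395 − 8 + 4 = 391.
119.2 mm over 391 years gives 119.2 / 391 ≈ 0.305 mm per year.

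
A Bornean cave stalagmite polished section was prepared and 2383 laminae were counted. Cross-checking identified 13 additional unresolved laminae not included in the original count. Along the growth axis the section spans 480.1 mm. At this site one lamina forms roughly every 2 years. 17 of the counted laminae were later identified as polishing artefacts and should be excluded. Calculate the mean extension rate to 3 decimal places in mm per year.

0.101 mm per year

Correcting the raw count gives 2383 − 17 + 13 = 2379 true laminae.
At 2 years per lamina, 2379 × 2 = 4758 years.
480.1 mm over 4758 years gives 480.1 / 4758 ≈ 0.101 mm per year.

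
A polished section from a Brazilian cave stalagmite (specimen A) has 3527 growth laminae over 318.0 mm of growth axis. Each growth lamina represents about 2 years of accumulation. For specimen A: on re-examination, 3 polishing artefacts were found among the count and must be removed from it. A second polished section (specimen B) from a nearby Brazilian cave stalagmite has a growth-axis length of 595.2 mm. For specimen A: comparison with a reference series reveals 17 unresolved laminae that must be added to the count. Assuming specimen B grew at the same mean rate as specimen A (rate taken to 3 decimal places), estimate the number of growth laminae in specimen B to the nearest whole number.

6613 growth laminae

Specimen A: adjusted count: 3527 − 3 + 17 = 3541 growth laminae.
Specimen A: 3541 growth laminae at 2 years each span 3541 × 2 = 7082 years.
A: Extension rate ≈ 318.0 / 7082 = 0.045 mm/yr.
B spans 595.2 / 0.045 = 13226.67 years; at 2 years per growth lamina that is 13226.67 / 2 ≈ 6613 growth laminae.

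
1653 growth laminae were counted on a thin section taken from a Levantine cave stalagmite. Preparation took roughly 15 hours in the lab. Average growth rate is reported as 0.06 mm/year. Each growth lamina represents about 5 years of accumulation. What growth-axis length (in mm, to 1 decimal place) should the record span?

495.9 mm

Multiplying by 5 years per growth lamina: 1653 × 5 = 8265 years.
Length ≈ 0.06 × 8265 = 495.9 mm.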